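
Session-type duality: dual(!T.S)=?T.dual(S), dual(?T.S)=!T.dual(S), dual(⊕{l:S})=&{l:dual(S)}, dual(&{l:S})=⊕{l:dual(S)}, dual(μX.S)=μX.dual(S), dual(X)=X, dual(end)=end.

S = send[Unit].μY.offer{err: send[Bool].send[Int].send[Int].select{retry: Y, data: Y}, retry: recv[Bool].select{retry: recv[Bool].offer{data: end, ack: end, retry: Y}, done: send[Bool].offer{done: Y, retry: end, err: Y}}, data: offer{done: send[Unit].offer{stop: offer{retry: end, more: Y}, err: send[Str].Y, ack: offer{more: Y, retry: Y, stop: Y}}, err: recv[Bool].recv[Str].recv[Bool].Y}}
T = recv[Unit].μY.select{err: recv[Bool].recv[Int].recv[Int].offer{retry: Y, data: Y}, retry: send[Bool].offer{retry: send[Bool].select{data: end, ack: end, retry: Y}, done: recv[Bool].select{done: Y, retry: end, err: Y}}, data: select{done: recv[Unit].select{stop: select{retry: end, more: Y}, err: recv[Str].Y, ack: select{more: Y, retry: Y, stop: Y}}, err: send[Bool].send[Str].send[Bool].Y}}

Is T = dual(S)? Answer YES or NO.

YES

send[Unit] | recv[Unit]  match
  μY | μY  match (μ self-dual)
    offer{err,retry,data} | select{err,retry,data}  match label sets agree
      • err:
        send[Bool] | recv[Bool]  match
          send[Int] | recv[Int]  match
            send[Int] | recv[Int]  match
              select{retry,data} | offer{retry,data}  match label sets agree
                • retry:
                  Y | Y  match
                • data:
                  Y | Y  match
      • retry:
        recv[Bool] | send[Bool]  match
          select{retry,done} | offer{retry,done}  match label sets agree
            • retry:
              recv[Bool] | send[Bool]  match
                offer{data,ack,retry} | select{data,ack,retry}  match label sets agree
                  • data:
                    end | end  match
                  • ack:
                    end | end  match
                  • retry:
                    Y | Y  match
            • done:
              send[Bool] | recv[Bool]  match
                offer{done,retry,err} | select{done,retry,err}  match label sets agree
                  • done:
                    Y | Y  match
                  • retry:
                    end | end  match
                  • err:
                    Y | Y  match
      • data:
        offer{done,err} | select{done,err}  match label sets agree
          • done:
            send[Unit] | recv[Unit]  match
              offer{stop,err,ack} | select{stop,err,ack}  match label sets agree
                • stop:
                  offer{retry,more} | select{retry,more}  match label sets agree
                    • retry:
                      end | end  match
                    • more:
                      Y | Y  match
                • err:
                  send[Str] | recv[Str]  match
                    Y | Y  match
                • ack:
                  offer{more,retry,stop} | select{more,retry,stop}  match label sets agree
                    • more:
                      Y | Y  match
                    • retry:
                      Y | Y  match
                    • stop:
                      Y | Y  match
          • err:
            recv[Bool] | send[Bool]  match
              recv[Str] | send[Str]  match
                recv[Bool] | send[Bool]  match
                  Y | Y  match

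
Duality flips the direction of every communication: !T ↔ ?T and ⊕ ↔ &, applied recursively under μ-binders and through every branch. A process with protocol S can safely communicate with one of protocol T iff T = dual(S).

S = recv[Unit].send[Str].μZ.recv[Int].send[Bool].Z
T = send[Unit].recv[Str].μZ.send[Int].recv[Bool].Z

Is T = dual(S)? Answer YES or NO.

YES

recv[Unit] ‖ send[Unit]  ✓
  send[Str] ‖ recv[Str]  ✓
    μZ ‖ μZ  ✓ (rec unchanged)
      recv[Int] ‖ send[Int]  ✓
        send[Bool] ‖ recv[Bool]  ✓
          Z ‖ Z  ✓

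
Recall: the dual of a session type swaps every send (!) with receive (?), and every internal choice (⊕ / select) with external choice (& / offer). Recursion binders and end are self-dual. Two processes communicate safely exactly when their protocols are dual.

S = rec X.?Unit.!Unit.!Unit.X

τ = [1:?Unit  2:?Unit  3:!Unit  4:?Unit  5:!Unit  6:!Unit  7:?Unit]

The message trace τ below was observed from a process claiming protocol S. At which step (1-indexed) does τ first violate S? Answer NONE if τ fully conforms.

@1 ?Unit  ✓  now at !Unit.!Unit.rec X.…
@2 got ?Unit, protocol expects !Unit  ✗

2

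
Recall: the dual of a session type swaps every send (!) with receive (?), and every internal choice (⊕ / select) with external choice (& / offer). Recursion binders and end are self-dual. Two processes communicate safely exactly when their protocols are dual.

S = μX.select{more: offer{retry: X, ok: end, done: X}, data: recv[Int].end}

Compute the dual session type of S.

μX.offer{more: select{retry: X, ok: end, done: X}, data: send[Int].end}

μX ↦ μX  (μ self-dual)
  select{more,data} ↦ offer{more,data}  (internal→external)
    case more:
      offer{retry,ok,done} ↦ select{retry,ok,done}  (external→internal)
        case retry:
          X self-dual
        case ok:
          end self-dual
        case done:
          X self-dual
    case data:
      recv[Int] ↦ send[Int]
        end self-dual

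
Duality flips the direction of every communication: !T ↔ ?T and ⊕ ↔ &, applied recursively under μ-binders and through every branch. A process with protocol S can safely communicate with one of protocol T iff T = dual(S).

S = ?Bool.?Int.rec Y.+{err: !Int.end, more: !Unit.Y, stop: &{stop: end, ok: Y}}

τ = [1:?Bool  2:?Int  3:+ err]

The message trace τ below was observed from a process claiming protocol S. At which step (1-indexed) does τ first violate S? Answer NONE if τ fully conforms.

[1] ?Bool  ✓  now at ?Int.rec Y.…
[2] ?Int  ✓  now at rec Y.…
[3] + err  ✓  now at !Int.end
τ conforms to S (length 3)

NONE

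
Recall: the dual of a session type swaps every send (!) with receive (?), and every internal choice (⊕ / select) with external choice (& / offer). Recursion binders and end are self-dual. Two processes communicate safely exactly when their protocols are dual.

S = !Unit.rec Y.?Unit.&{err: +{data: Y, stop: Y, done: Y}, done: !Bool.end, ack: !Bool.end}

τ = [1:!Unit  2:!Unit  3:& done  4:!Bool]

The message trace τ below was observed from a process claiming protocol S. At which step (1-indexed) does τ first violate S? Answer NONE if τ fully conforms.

[1] !Unit  ok  cont: rec Y.…
[2] got !Unit, protocol expects ?Unit  ✗

2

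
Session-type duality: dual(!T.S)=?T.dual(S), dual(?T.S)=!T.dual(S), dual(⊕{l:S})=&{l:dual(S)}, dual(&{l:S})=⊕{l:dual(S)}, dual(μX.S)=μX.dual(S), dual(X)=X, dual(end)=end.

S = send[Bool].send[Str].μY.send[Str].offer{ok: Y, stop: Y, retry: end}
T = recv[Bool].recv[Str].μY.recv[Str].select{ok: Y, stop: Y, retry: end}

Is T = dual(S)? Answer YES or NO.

YES

send[Bool] vs recv[Bool]  ✓
  send[Str] vs recv[Str]  ✓
    μY vs μY  ✓ (μ self-dual)
      send[Str] vs recv[Str]  ✓
        offer{ok,stop,retry} vs select{ok,stop,retry}  ✓ label sets agree
          • ok:
            Y vs Y  ✓
          • stop:
            Y vs Y  ✓
          • retry:
            end vs end  ✓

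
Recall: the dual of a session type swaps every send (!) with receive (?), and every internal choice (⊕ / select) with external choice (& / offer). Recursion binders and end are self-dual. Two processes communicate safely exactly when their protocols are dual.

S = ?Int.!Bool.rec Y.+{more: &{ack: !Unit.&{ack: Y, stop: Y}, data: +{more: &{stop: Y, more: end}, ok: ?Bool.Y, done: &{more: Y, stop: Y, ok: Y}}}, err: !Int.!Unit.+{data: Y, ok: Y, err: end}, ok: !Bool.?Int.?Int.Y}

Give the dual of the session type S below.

!Int.?Bool.rec Y.&{more: +{ack: ?Unit.+{ack: Y, stop: Y}, data: &{more: +{stop: Y, more: end}, ok: !Bool.Y, done: +{more: Y, stop: Y, ok: Y}}}, err: ?Int.?Unit.&{data: Y, ok: Y, err: end}, ok: ?Bool.!Int.!Int.Y}

?Int → !Int
  !Bool → ?Bool
    rec Y → rec Y  (rec unchanged)
      +{more,err,ok} → &{more,err,ok}  (⊕→&)
        case more:
          &{ack,data} → +{ack,data}  (external→internal)
            case ack:
              !Unit → ?Unit
                &{ack,stop} → +{ack,stop}  (external→internal)
                  case ack:
                    Y self-dual
                  case stop:
                    Y self-dual
            case data:
              +{more,ok,done} → &{more,ok,done}  (⊕→&)
                case more:
                  &{stop,more} → +{stop,more}  (external→internal)
                    case stop:
                      Y self-dual
                    case more:
                      end self-dual
                case ok:
                  ?Bool → !Bool
                    Y self-dual
                case done:
                  &{more,stop,ok} → +{more,stop,ok}  (external→internal)
                    case more:
                      Y self-dual
                    case stop:
                      Y self-dual
                    case ok:
                      Y self-dual
        case err:
          !Int → ?Int
            !Unit → ?Unit
              +{data,ok,err} → &{data,ok,err}  (⊕→&)
                case data:
                  Y self-dual
                case ok:
                  Y self-dual
                case err:
                  end self-dual
        case ok:
          !Bool → ?Bool
            ?Int → !Int
              ?Int → !Int
                Y self-dual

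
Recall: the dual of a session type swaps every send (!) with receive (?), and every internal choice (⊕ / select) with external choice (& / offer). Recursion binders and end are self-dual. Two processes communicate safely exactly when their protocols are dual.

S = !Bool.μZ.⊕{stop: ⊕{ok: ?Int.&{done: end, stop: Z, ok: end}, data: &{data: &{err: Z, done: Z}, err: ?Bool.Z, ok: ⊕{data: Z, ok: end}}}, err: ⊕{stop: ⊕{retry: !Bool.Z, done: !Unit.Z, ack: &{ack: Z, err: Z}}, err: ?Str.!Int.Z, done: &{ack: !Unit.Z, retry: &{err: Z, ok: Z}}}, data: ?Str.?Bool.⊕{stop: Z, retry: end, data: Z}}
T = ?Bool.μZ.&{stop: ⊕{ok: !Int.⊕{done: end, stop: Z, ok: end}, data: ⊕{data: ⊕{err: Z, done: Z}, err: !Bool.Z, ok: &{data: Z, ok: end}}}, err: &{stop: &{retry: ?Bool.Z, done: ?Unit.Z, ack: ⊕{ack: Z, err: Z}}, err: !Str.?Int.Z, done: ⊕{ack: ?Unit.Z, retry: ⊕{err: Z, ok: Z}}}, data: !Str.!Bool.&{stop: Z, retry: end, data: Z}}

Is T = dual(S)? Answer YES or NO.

!Bool vs ?Bool  ok
  μZ vs μZ  ok (μ self-dual)
    ⊕{stop,err,data} vs &{stop,err,data}  ok same labels
      case stop:
        ⊕{ok,data} vs ⊕{ok,data}  ✗ choice polarity not flipped — not dual

NO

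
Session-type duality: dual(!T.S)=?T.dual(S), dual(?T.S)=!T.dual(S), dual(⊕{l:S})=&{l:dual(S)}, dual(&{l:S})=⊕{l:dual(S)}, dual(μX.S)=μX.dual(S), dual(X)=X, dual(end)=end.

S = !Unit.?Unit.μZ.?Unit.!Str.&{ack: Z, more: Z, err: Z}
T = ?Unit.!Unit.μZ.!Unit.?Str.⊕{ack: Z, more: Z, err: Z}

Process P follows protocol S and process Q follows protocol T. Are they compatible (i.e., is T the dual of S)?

!Unit vs ?Unit  match
  ?Unit vs !Unit  match
    μZ vs μZ  match (rec unchanged)
      ?Unit vs !Unit  match
        !Str vs ?Str  match
          &{ack,more,err} vs ⊕{ack,more,err}  match labels match
            • ack:
              Z vs Z  match
            • more:
              Z vs Z  match
            • err:
              Z vs Z  match

YES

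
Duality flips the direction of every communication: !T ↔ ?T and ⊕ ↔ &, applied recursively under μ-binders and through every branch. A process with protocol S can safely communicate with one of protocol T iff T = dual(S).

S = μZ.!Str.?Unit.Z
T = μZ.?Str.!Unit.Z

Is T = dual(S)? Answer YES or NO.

YES

μZ ‖ μZ  match (binder kept)
  !Str ‖ ?Str  match
    ?Unit ‖ !Unit  match
      Z ‖ Z  match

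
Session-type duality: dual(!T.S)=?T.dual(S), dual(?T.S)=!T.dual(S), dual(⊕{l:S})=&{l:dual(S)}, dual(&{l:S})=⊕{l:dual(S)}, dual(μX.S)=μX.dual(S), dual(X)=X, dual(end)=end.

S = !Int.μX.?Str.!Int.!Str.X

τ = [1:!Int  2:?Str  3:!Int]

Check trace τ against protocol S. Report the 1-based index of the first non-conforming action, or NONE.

@1 !Int  ✓  residual = μX.…
@2 ?Str  ✓  residual = !Int.!Str.μX.…
@3 !Int  ✓  residual = !Str.μX.…
all 3 steps conform

NONE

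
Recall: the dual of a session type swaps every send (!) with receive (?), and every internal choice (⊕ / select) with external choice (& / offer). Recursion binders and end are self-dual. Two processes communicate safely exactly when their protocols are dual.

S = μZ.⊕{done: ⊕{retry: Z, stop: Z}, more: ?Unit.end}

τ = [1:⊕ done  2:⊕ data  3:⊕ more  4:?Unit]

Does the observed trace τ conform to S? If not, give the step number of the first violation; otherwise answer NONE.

2

[1] ⊕ done  match  residual = ⊕{retry: μZ.…, stop: μZ.…}
[2] got ⊕ data, protocol expects ⊕ retry or ⊕ stop  ✗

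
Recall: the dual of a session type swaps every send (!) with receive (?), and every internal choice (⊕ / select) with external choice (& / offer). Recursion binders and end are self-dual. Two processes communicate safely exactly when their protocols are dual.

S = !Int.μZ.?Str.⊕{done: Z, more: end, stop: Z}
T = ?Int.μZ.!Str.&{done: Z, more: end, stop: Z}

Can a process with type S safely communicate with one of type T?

!Int | ?Int  ok
  μZ | μZ  ok (μ self-dual)
    ?Str | !Str  ok
      ⊕{done,more,stop} | &{done,more,stop}  ok labels match
        case done:
          Z | Z  ok
        case more:
          end | end  ok
        case stop:
          Z | Z  ok

YES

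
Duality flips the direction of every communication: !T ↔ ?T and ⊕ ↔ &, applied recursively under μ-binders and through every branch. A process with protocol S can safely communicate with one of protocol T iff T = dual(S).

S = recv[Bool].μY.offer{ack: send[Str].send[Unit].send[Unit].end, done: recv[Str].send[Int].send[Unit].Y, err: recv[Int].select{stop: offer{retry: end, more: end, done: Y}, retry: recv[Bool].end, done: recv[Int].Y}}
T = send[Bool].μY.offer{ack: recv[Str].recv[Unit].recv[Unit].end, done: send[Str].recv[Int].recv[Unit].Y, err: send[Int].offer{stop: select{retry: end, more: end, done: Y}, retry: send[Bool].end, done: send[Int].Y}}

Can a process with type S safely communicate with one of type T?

recv[Bool] vs send[Bool]  match
  μY vs μY  match (rec unchanged)
    offer{ack,done,err} vs offer{ack,done,err}  ✗ choice polarity not flipped — not dual

NO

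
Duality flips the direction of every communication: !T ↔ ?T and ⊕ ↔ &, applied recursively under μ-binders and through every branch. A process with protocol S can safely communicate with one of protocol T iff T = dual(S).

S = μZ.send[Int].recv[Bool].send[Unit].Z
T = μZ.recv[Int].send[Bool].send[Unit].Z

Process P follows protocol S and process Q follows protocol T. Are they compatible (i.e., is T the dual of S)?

NO

μZ ‖ μZ  ✓ (rec unchanged)
  send[Int] ‖ recv[Int]  ✓
    recv[Bool] ‖ send[Bool]  ✓
      send[Unit] ‖ send[Unit]  ✗ same direction on both sides — not dual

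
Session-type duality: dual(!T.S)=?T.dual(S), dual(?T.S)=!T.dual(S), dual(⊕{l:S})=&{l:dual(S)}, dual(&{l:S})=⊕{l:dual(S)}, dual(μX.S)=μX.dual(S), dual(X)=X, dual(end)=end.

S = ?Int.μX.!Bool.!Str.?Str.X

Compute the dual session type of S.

?Int → !Int
  μX → μX  (μ self-dual)
    !Bool → ?Bool
      !Str → ?Str
        ?Str → !Str
          X ↦ X

!Int.μX.?Bool.?Str.!Str.X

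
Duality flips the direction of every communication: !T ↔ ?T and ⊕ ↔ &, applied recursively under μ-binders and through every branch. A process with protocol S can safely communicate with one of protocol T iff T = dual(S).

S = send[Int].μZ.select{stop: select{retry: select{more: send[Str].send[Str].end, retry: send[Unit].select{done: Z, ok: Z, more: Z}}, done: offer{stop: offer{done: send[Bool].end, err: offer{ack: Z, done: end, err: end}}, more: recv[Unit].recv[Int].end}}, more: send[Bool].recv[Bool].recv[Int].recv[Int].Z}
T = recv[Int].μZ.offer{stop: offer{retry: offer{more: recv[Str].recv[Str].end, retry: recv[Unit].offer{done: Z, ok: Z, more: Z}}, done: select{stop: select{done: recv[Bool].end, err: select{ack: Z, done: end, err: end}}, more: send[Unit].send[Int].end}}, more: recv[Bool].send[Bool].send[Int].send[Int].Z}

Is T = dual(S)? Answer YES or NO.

send[Int] | recv[Int]  match
  μZ | μZ  match (rec unchanged)
    select{stop,more} | offer{stop,more}  match label sets agree
      case stop:
        select{retry,done} | offer{retry,done}  match label sets agree
          case retry:
            select{more,retry} | offer{more,retry}  match label sets agree
              case more:
                send[Str] | recv[Str]  match
                  send[Str] | recv[Str]  match
                    end | end  match
              case retry:
                send[Unit] | recv[Unit]  match
                  select{done,ok,more} | offer{done,ok,more}  match label sets agree
                    case done:
                      Z | Z  match
                    case ok:
                      Z | Z  match
                    case more:
                      Z | Z  match
          case done:
            offer{stop,more} | select{stop,more}  match label sets agree
              case stop:
                offer{done,err} | select{done,err}  match label sets agree
                  case done:
                    send[Bool] | recv[Bool]  match
                      end | end  match
                  case err:
                    offer{ack,done,err} | select{ack,done,err}  match label sets agree
                      case ack:
                        Z | Z  match
                      case done:
                        end | end  match
                      case err:
                        end | end  match
              case more:
                recv[Unit] | send[Unit]  match
                  recv[Int] | send[Int]  match
                    end | end  match
      case more:
        send[Bool] | recv[Bool]  match
          recv[Bool] | send[Bool]  match
            recv[Int] | send[Int]  match
              recv[Int] | send[Int]  match
                Z | Z  match

YES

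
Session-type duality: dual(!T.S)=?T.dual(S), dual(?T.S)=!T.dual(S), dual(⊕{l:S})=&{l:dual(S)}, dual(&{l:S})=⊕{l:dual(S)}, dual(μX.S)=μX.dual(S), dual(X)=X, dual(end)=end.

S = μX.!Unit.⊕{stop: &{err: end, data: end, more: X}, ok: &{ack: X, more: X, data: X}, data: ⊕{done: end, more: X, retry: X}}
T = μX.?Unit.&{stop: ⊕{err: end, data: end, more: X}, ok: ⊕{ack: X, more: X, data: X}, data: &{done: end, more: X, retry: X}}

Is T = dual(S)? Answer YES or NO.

YES

μX ‖ μX  match (μ self-dual)
  !Unit ‖ ?Unit  match
    ⊕{stop,ok,data} ‖ &{stop,ok,data}  match same labels
      • stop:
        &{err,data,more} ‖ ⊕{err,data,more}  match same labels
          • err:
            end ‖ end  match
          • data:
            end ‖ end  match
          • more:
            X ‖ X  match
      • ok:
        &{ack,more,data} ‖ ⊕{ack,more,data}  match same labels
          • ack:
            X ‖ X  match
          • more:
            X ‖ X  match
          • data:
            X ‖ X  match
      • data:
        ⊕{done,more,retry} ‖ &{done,more,retry}  match same labels
          • done:
            end ‖ end  match
          • more:
            X ‖ X  match
          • retry:
            X ‖ X  match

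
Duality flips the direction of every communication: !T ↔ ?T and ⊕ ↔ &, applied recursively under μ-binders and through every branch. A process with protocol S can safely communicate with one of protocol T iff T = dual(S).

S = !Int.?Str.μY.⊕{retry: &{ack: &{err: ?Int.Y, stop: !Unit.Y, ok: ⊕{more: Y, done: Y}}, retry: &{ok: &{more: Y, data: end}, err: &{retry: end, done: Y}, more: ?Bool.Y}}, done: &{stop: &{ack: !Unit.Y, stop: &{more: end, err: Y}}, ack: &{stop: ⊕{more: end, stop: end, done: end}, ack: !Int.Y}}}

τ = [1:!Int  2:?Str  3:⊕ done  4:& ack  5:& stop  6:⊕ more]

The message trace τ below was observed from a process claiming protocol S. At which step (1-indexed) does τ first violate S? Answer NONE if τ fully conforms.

NONE

[1] !Int  ✓  residual = ?Str.μY.…
[2] ?Str  ✓  residual = μY.…
[3] ⊕ done  ✓  residual = &{stop: &{ack: !Unit.μY.…, stop: &{more: end, err: μY.…}}, ack: &{stop: ⊕{more: end, stop: end, done: end}, ack: !Int.μY.…}}
[4] & ack  ✓  residual = &{stop: ⊕{more: end, stop: end, done: end}, ack: !Int.μY.…}
[5] & stop  ✓  residual = ⊕{more: end, stop: end, done: end}
[6] ⊕ more  ✓  residual = end
trace exhausted — no violation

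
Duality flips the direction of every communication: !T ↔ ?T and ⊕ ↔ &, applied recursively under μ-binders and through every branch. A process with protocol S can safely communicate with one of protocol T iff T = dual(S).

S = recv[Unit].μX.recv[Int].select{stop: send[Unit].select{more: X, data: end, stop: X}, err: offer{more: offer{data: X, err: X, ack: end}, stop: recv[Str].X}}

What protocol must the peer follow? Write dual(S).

recv[Unit] ↦ send[Unit]
  μX ↦ μX  (rec unchanged)
    recv[Int] ↦ send[Int]
      select{stop,err} ↦ offer{stop,err}  (⊕→&)
        case stop:
          send[Unit] ↦ recv[Unit]
            select{more,data,stop} ↦ offer{more,data,stop}  (⊕→&)
              case more:
                dual(X) = X
              case data:
                dual(end) = end
              case stop:
                dual(X) = X
        case err:
          offer{more,stop} ↦ select{more,stop}  (&→⊕)
            case more:
              offer{data,err,ack} ↦ select{data,err,ack}  (&→⊕)
                case data:
                  dual(X) = X
                case err:
                  dual(X) = X
                case ack:
                  dual(end) = end
            case stop:
              recv[Str] ↦ send[Str]
                dual(X) = X

send[Unit].μX.send[Int].offer{stop: recv[Unit].offer{more: X, data: end, stop: X}, err: select{more: select{data: X, err: X, ack: end}, stop: send[Str].X}}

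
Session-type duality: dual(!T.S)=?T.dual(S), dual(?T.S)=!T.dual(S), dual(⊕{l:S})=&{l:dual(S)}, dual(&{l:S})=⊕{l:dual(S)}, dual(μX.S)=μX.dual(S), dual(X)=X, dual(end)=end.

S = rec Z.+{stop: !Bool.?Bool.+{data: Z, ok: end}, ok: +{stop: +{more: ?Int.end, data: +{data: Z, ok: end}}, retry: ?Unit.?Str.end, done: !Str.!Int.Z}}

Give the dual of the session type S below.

rec Z.&{stop: ?Bool.!Bool.&{data: Z, ok: end}, ok: &{stop: &{more: !Int.end, data: &{data: Z, ok: end}}, retry: !Unit.!Str.end, done: ?Str.?Int.Z}}

rec Z → rec Z  (binder kept)
  +{stop,ok} → &{stop,ok}  (⊕→&)
    • stop:
      !Bool → ?Bool
        ?Bool → !Bool
          +{data,ok} → &{data,ok}  (⊕→&)
            • data:
              Z self-dual
            • ok:
              end self-dual
    • ok:
      +{stop,retry,done} → &{stop,retry,done}  (⊕→&)
        • stop:
          +{more,data} → &{more,data}  (⊕→&)
            • more:
              ?Int → !Int
                end self-dual
            • data:
              +{data,ok} → &{data,ok}  (⊕→&)
                • data:
                  Z self-dual
                • ok:
                  end self-dual
        • retry:
          ?Unit → !Unit
            ?Str → !Str
              end self-dual
        • done:
          !Str → ?Str
            !Int → ?Int
              Z self-dual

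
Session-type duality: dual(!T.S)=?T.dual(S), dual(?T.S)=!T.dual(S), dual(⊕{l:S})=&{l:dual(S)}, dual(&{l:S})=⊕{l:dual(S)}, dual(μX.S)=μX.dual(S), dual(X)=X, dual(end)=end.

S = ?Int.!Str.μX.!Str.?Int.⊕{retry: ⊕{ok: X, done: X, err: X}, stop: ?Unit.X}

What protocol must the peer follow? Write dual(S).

!Int.?Str.μX.?Str.!Int.&{retry: &{ok: X, done: X, err: X}, stop: !Unit.X}

?Int = !Int
  !Str = ?Str
    μX = μX  (rec unchanged)
      !Str = ?Str
        ?Int = !Int
          ⊕{retry,stop} = &{retry,stop}  (internal→external)
            case retry:
              ⊕{ok,done,err} = &{ok,done,err}  (internal→external)
                case ok:
                  dual(X) = X
                case done:
                  dual(X) = X
                case err:
                  dual(X) = X
            case stop:
              ?Unit = !Unit
                dual(X) = X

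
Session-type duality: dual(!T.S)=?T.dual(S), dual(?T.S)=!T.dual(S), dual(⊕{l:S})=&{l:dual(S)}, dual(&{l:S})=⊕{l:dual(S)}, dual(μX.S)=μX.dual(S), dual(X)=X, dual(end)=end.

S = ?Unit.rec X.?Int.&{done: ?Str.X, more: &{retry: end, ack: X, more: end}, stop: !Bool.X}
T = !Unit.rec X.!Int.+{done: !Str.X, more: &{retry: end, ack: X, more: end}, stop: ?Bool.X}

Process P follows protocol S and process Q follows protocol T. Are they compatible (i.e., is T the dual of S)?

NO

?Unit | !Unit  ✓
  rec X | rec X  ✓ (rec unchanged)
    ?Int | !Int  ✓
      &{done,more,stop} | +{done,more,stop}  ✓ label sets agree
        • done:
          ?Str | !Str  ✓
            X | X  ✓
        • more:
          &{retry,ack,more} | &{retry,ack,more}  ✗ choice polarity not flipped — not dual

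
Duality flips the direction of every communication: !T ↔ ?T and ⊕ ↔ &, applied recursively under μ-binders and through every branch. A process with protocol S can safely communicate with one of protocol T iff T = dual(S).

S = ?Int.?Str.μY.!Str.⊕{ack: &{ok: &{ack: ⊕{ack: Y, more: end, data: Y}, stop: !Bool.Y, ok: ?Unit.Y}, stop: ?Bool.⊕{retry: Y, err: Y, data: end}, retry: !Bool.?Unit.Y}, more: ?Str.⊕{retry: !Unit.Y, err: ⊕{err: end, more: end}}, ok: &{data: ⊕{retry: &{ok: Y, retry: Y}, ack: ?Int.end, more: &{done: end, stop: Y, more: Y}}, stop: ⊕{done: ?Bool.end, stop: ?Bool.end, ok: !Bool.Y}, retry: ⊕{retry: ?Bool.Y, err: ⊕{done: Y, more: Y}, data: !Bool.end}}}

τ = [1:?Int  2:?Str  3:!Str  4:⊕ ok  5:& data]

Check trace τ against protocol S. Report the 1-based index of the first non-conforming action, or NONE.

NONE

@1 ?Int  ✓  residual = ?Str.μY.…
@2 ?Str  ✓  residual = μY.…
@3 !Str  ✓  residual = ⊕{ack: &{ok: &{ack: ⊕{ack: μY.…, more: end, data: μY.…}, stop: !Bool.μY.…, ok: ?Unit.μY.…}, stop: ?Bool.⊕{retry: μY.…, err: μY.…, data: end}, retry: !Bool.?Unit.μY.…}, more: ?Str.⊕{retry: !Unit.μY.…, err: ⊕{err: end, more: end}}, ok: &{data: ⊕{retry: &{ok: μY.…, retry: μY.…}, ack: ?Int.end, more: &{done: end, stop: μY.…, more: μY.…}}, stop: ⊕{done: ?Bool.end, stop: ?Bool.end, ok: !Bool.μY.…}, retry: ⊕{retry: ?Bool.μY.…, err: ⊕{done: μY.…, more: μY.…}, data: !Bool.end}}}
@4 ⊕ ok  ✓  residual = &{data: ⊕{retry: &{ok: μY.…, retry: μY.…}, ack: ?Int.end, more: &{done: end, stop: μY.…, more: μY.…}}, stop: ⊕{done: ?Bool.end, stop: ?Bool.end, ok: !Bool.μY.…}, retry: ⊕{retry: ?Bool.μY.…, err: ⊕{done: μY.…, more: μY.…}, data: !Bool.end}}
@5 & data  ✓  residual = ⊕{retry: &{ok: μY.…, retry: μY.…}, ack: ?Int.end, more: &{done: end, stop: μY.…, more: μY.…}}
τ conforms to S (length 5)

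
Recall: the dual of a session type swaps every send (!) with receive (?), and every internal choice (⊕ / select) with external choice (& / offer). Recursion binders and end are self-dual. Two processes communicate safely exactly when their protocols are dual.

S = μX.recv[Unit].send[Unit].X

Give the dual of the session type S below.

μX.send[Unit].recv[Unit].X

μX = μX  (binder kept)
  recv[Unit] = send[Unit]
    send[Unit] = recv[Unit]
      X ↦ X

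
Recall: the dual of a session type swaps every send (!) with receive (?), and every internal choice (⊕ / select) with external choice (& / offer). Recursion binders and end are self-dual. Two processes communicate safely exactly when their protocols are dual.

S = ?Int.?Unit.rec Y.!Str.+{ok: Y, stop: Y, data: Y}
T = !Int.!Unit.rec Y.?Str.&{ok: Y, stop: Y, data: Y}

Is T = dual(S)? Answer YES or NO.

YES

?Int | !Int  ✓
  ?Unit | !Unit  ✓
    rec Y | rec Y  ✓ (μ self-dual)
      !Str | ?Str  ✓
        +{ok,stop,data} | &{ok,stop,data}  ✓ same labels
          [ok]
            Y | Y  ✓
          [stop]
            Y | Y  ✓
          [data]
            Y | Y  ✓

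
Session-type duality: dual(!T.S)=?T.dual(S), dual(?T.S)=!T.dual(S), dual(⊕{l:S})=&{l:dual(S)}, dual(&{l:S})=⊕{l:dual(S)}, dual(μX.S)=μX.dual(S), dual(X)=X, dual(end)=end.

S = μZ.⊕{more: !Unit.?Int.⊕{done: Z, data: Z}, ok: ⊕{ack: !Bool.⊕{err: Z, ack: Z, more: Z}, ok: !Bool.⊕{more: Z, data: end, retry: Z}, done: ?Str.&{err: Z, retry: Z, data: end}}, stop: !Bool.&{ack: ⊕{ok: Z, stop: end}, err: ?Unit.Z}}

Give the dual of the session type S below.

μZ.&{more: ?Unit.!Int.&{done: Z, data: Z}, ok: &{ack: ?Bool.&{err: Z, ack: Z, more: Z}, ok: ?Bool.&{more: Z, data: end, retry: Z}, done: !Str.⊕{err: Z, retry: Z, data: end}}, stop: ?Bool.⊕{ack: &{ok: Z, stop: end}, err: !Unit.Z}}

μZ → μZ  (rec unchanged)
  ⊕{more,ok,stop} → &{more,ok,stop}  (internal→external)
    [more]
      !Unit → ?Unit
        ?Int → !Int
          ⊕{done,data} → &{done,data}  (internal→external)
            [done]
              Z ↦ Z
            [data]
              Z ↦ Z
    [ok]
      ⊕{ack,ok,done} → &{ack,ok,done}  (internal→external)
        [ack]
          !Bool → ?Bool
            ⊕{err,ack,more} → &{err,ack,more}  (internal→external)
              [err]
                Z ↦ Z
              [ack]
                Z ↦ Z
              [more]
                Z ↦ Z
        [ok]
          !Bool → ?Bool
            ⊕{more,data,retry} → &{more,data,retry}  (internal→external)
              [more]
                Z ↦ Z
              [data]
                end ↦ end
              [retry]
                Z ↦ Z
        [done]
          ?Str → !Str
            &{err,retry,data} → ⊕{err,retry,data}  (offer→select)
              [err]
                Z ↦ Z
              [retry]
                Z ↦ Z
              [data]
                end ↦ end
    [stop]
      !Bool → ?Bool
        &{ack,err} → ⊕{ack,err}  (offer→select)
          [ack]
            ⊕{ok,stop} → &{ok,stop}  (internal→external)
              [ok]
                Z ↦ Z
              [stop]
                end ↦ end
          [err]
            ?Unit → !Unit
              Z ↦ Z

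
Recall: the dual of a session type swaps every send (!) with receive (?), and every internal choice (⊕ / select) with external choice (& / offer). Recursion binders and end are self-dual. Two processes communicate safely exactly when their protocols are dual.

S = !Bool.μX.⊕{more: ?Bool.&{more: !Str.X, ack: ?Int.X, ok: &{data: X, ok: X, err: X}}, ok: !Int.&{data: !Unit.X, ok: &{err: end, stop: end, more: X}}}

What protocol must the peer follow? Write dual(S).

!Bool ↦ ?Bool
  μX ↦ μX  (μ self-dual)
    ⊕{more,ok} ↦ &{more,ok}  (⊕→&)
      • more:
        ?Bool ↦ !Bool
          &{more,ack,ok} ↦ ⊕{more,ack,ok}  (external→internal)
            • more:
              !Str ↦ ?Str
                X ↦ X
            • ack:
              ?Int ↦ !Int
                X ↦ X
            • ok:
              &{data,ok,err} ↦ ⊕{data,ok,err}  (external→internal)
                • data:
                  X ↦ X
                • ok:
                  X ↦ X
                • err:
                  X ↦ X
      • ok:
        !Int ↦ ?Int
          &{data,ok} ↦ ⊕{data,ok}  (external→internal)
            • data:
              !Unit ↦ ?Unit
                X ↦ X
            • ok:
              &{err,stop,more} ↦ ⊕{err,stop,more}  (external→internal)
                • err:
                  end ↦ end
                • stop:
                  end ↦ end
                • more:
                  X ↦ X

?Bool.μX.&{more: !Bool.⊕{more: ?Str.X, ack: !Int.X, ok: ⊕{data: X, ok: X, err: X}}, ok: ?Int.⊕{data: ?Unit.X, ok: ⊕{err: end, stop: end, more: X}}}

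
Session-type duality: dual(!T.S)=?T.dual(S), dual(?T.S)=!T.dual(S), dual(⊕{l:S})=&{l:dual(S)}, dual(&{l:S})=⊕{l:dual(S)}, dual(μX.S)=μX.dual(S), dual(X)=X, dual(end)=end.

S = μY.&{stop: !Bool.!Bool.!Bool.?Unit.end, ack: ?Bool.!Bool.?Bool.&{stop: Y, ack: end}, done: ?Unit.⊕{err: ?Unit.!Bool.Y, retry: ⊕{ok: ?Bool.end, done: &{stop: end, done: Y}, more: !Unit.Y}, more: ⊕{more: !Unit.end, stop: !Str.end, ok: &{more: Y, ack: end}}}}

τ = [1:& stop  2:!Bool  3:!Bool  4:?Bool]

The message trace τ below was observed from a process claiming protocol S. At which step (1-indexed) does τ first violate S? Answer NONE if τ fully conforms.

step 1: & stop  ✓  residual = !Bool.!Bool.!Bool.?Unit.end
step 2: !Bool  ✓  residual = !Bool.!Bool.?Unit.end
step 3: !Bool  ✓  residual = !Bool.?Unit.end
step 4: got ?Bool, protocol expects !Bool  ✗

4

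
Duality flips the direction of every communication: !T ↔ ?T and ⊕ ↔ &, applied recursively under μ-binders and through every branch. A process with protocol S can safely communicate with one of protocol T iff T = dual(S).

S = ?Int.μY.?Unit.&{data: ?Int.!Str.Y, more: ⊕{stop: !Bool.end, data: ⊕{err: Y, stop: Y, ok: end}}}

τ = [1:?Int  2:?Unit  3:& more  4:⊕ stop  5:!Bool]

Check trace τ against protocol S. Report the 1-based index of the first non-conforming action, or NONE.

@1 ?Int  ✓  cont: μY.…
@2 ?Unit  ✓  cont: &{data: ?Int.!Str.μY.…, more: ⊕{stop: !Bool.end, data: ⊕{err: μY.…, stop: μY.…, ok: end}}}
@3 & more  ✓  cont: ⊕{stop: !Bool.end, data: ⊕{err: μY.…, stop: μY.…, ok: end}}
@4 ⊕ stop  ✓  cont: !Bool.end
@5 !Bool  ✓  cont: end
trace exhausted — no violation

NONE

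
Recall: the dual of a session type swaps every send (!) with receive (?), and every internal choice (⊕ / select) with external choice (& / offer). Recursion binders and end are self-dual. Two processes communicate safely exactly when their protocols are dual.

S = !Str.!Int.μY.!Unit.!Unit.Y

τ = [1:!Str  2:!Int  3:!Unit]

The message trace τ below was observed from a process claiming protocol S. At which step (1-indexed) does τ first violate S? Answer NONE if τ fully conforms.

NONE

@1 !Str  ok  state: !Int.μY.…
@2 !Int  ok  state: μY.…
@3 !Unit  ok  state: !Unit.μY.…
τ conforms to S (length 3)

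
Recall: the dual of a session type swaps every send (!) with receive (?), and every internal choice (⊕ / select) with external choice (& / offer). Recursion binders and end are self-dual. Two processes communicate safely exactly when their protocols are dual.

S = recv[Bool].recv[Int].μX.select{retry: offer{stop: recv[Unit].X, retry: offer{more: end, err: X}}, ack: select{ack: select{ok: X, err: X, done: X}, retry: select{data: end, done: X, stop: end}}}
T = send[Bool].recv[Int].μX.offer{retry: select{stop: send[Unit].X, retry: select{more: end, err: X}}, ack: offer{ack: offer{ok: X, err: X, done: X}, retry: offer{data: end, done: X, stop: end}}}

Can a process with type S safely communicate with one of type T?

NO

recv[Bool] | send[Bool]  ok
  recv[Int] | recv[Int]  ✗ same direction on both sides — not dual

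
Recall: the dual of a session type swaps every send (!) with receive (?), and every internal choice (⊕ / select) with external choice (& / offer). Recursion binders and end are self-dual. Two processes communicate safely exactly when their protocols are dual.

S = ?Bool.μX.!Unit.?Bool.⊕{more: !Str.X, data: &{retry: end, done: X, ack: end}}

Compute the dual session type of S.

?Bool → !Bool
  μX → μX  (binder kept)
    !Unit → ?Unit
      ?Bool → !Bool
        ⊕{more,data} → &{more,data}  (select→offer)
          [more]
            !Str → ?Str
              X self-dual
          [data]
            &{retry,done,ack} → ⊕{retry,done,ack}  (external→internal)
              [retry]
                end self-dual
              [done]
                X self-dual
              [ack]
                end self-dual

!Bool.μX.?Unit.!Bool.&{more: ?Str.X, data: ⊕{retry: end, done: X, ack: end}}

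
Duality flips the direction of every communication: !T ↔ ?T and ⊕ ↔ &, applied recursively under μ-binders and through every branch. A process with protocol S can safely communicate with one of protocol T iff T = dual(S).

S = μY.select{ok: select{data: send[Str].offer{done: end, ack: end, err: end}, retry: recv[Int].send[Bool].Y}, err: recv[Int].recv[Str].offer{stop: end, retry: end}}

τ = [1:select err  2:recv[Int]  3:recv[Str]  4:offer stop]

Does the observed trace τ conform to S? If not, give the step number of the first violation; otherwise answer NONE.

@1 select err  ✓  state: recv[Int].recv[Str].offer{stop: end, retry: end}
@2 recv[Int]  ✓  state: recv[Str].offer{stop: end, retry: end}
@3 recv[Str]  ✓  state: offer{stop: end, retry: end}
@4 offer stop  ✓  state: end
trace exhausted — no violation

NONE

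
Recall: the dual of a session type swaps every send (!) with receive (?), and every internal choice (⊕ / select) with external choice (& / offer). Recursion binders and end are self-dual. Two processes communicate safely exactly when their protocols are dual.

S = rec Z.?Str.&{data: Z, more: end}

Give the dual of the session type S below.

rec Z = rec Z  (μ self-dual)
  ?Str = !Str
    &{data,more} = +{data,more}  (external→internal)
      [data]
        dual(Z) = Z
      [more]
        dual(end) = end

rec Z.!Str.+{data: Z, more: end}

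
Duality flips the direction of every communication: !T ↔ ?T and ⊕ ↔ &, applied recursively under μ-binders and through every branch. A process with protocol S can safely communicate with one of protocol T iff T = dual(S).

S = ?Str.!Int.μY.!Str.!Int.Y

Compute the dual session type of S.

!Str.?Int.μY.?Str.?Int.Y

?Str = !Str
  !Int = ?Int
    μY = μY  (μ self-dual)
      !Str = ?Str
        !Int = ?Int
          Y ↦ Y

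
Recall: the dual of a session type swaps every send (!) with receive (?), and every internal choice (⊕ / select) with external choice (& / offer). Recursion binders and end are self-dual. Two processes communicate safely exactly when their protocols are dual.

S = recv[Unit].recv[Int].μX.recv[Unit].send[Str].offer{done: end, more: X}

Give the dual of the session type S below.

recv[Unit] ↦ send[Unit]
  recv[Int] ↦ send[Int]
    μX ↦ μX  (binder kept)
      recv[Unit] ↦ send[Unit]
        send[Str] ↦ recv[Str]
          offer{done,more} ↦ select{done,more}  (offer→select)
            [done]
              end self-dual
            [more]
              X self-dual

send[Unit].send[Int].μX.send[Unit].recv[Str].select{done: end, more: X}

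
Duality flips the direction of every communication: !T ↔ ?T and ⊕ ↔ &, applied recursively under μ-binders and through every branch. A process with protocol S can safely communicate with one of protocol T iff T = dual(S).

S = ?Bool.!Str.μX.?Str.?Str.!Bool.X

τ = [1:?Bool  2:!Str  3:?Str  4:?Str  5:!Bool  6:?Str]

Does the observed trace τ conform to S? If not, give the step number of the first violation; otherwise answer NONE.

[1] ?Bool  ✓  cont: !Str.μX.…
[2] !Str  ✓  cont: μX.…
[3] ?Str  ✓  cont: ?Str.!Bool.μX.…
[4] ?Str  ✓  cont: !Bool.μX.…
[5] !Bool  ✓  cont: μX.…
[6] ?Str  ✓  cont: ?Str.!Bool.μX.…
trace exhausted — no violation

NONE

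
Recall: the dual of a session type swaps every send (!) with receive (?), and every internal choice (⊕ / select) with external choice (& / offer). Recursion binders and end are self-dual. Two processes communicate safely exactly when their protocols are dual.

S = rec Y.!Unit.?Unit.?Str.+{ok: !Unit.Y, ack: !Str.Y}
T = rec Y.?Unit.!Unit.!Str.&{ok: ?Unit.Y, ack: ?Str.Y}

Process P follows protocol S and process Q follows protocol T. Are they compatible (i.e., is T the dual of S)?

rec Y ‖ rec Y  ✓ (μ self-dual)
  !Unit ‖ ?Unit  ✓
    ?Unit ‖ !Unit  ✓
      ?Str ‖ !Str  ✓
        +{ok,ack} ‖ &{ok,ack}  ✓ same labels
          [ok]
            !Unit ‖ ?Unit  ✓
              Y ‖ Y  ✓
          [ack]
            !Str ‖ ?Str  ✓
              Y ‖ Y  ✓

YES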